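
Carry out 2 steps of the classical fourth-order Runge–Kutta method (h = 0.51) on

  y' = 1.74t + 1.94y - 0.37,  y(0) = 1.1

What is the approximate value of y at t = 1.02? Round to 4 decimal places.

RK4: k1 = f(t_n, y_n); k2 = f(t_n + h/2, y_n + (h/2)·k1); k3 = f(t_n + h/2, y_n + (h/2)·k2); k4 = f(t_n + h, y_n + h·k3); y_{n+1} = y_n + (h/6)·(k1 + 2k2 + 2k3 + k4).
t=0.000000, y=1.100000:
  k1 = f(0.000000, 1.100000) = 1.764000
  k2 = f(0.255000, 1.549820) = 3.080351
  k3 = f(0.255000, 1.885489) = 3.731550
  k4 = f(0.510000, 3.003090) = 6.343395
  y ← 1.100000 + (0.51/6)·(k1 + 2k2 + 2k3 + k4) = 2.947152
t=0.510000, y=2.947152:
  k1 = f(0.510000, 2.947152) = 6.234874
  k2 = f(0.765000, 4.537045) = 9.762966
  k3 = f(0.765000, 5.436708) = 11.508314
  k4 = f(1.020000, 8.816392) = 18.508600
  y ← 2.947152 + (0.51/6)·(k1 + 2k2 + 2k3 + k4) = 8.666465
y(1.02) ≈ 8.6665

8.6665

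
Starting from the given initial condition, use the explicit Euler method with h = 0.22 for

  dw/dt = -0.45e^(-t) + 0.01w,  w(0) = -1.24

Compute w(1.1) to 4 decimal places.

Euler: w_{n+1} = w_n + h·f(t_n, w_n).
t=0.000000, w=-1.240000: f=-0.462400 → w ← -1.240000 + 0.22·(-0.462400) = -1.341728
t=0.220000, w=-1.341728: f=-0.374551 → w ← -1.341728 + 0.22·(-0.374551) = -1.424129
t=0.440000, w=-1.424129: f=-0.304058 → w ← -1.424129 + 0.22·(-0.304058) = -1.491022
t=0.660000, w=-1.491022: f=-0.247493 → w ← -1.491022 + 0.22·(-0.247493) = -1.545470
t=0.880000, w=-1.545470: f=-0.202107 → w ← -1.545470 + 0.22·(-0.202107) = -1.589934
w(1.1) ≈ -1.5899

-1.5899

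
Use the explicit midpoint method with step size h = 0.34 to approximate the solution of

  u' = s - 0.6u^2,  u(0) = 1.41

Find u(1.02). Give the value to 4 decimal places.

Midpoint: k1 = f(s_n, u_n); k2 = f(s_n + h/2, u_n + (h/2)·k1); u_{n+1} = u_n + h·k2.
s=0.000000, u=1.410000:
  k1 = f(0.000000, 1.410000) = -1.192860
  k2 = f(0.170000, 1.207214) = -0.704419
  u ← 1.410000 + 0.34·(-0.704419) = 1.170498
s=0.340000, u=1.170498:
  k1 = f(0.340000, 1.170498) = -0.482039
  k2 = f(0.510000, 1.088551) = -0.200966
  u ← 1.170498 + 0.34·(-0.200966) = 1.102169
s=0.680000, u=1.102169:
  k1 = f(0.680000, 1.102169) = -0.048866
  k2 = f(0.850000, 1.093862) = 0.132080
  u ← 1.102169 + 0.34·0.132080 = 1.147076
u(1.02) ≈ 1.1471

1.1471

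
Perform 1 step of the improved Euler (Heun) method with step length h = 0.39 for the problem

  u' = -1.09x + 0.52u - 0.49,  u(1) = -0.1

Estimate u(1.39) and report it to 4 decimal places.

-0.8839

Heun: k1 = f(x_n, u_n); k2 = f(x_n + h, u_n + h·k1); u_{n+1} = u_n + (h/2)·(k1 + k2).
x=1.000000, u=-0.100000:
  k1 = f(1.000000, -0.100000) = -1.632000
  k2 = f(1.390000, -0.736480) = -2.388070
  u ← -0.100000 + (0.39/2)·(-1.632000 + (-2.388070)) = -0.883914
u(1.39) ≈ -0.8839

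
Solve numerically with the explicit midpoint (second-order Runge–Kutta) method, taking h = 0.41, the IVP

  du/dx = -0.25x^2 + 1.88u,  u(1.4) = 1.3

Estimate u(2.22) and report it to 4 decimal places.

Midpoint: k1 = f(x_n, u_n); k2 = f(x_n + h/2, u_n + (h/2)·k1); u_{n+1} = u_n + h·k2.
x=1.400000, u=1.300000:
  k1 = f(1.400000, 1.300000) = 1.954000
  k2 = f(1.605000, 1.700570) = 2.553065
  u ← 1.300000 + 0.41·2.553065 = 2.346757
x=1.810000, u=2.346757:
  k1 = f(1.810000, 2.346757) = 3.592878
  k2 = f(2.015000, 3.083297) = 4.781542
  u ← 2.346757 + 0.41·4.781542 = 4.307189
u(2.22) ≈ 4.3072

4.3072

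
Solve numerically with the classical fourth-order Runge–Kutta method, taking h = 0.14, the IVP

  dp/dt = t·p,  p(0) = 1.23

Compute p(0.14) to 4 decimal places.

1.2421

RK4: k1 = f(t_n, p_n); k2 = f(t_n + h/2, p_n + (h/2)·k1); k3 = f(t_n + h/2, p_n + (h/2)·k2); k4 = f(t_n + h, p_n + h·k3); p_{n+1} = p_n + (h/6)·(k1 + 2k2 + 2k3 + k4).
t=0.000000, p=1.230000:
  k1 = f(0.000000, 1.230000) = 0.000000
  k2 = f(0.070000, 1.230000) = 0.086100
  k3 = f(0.070000, 1.236027) = 0.086522
  k4 = f(0.140000, 1.242113) = 0.173896
  p ← 1.230000 + (0.14/6)·(k1 + 2k2 + 2k3 + k4) = 1.242113
p(0.14) ≈ 1.2421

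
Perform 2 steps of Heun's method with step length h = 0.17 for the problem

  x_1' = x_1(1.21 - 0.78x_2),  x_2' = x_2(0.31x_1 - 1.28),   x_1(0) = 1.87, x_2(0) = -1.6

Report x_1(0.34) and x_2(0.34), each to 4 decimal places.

4.0816, -1.3898

Heun on (x_1,x_2): k1 = f(t_n, state_n); k2 = f(t_n + h, state_n + h·k1); state_{n+1} = state_n + (h/2)·(k1 + k2).
0.000000: (1.870000, -1.600000)
  k1 = (4.596460, 1.120480)
  predictor → (2.651398, -1.409518)
  k2 = (6.123204, 0.645653)
  → (2.781171, -1.449879)
0.170000: (2.781171, -1.449879)
  k1 = (6.510459, 0.605813)
  predictor → (3.887949, -1.346891)
  k2 = (8.789000, 0.100661)
  → (4.081625, -1.389828)
(x_1(0.34), x_2(0.34)) ≈ (4.0816, -1.3898)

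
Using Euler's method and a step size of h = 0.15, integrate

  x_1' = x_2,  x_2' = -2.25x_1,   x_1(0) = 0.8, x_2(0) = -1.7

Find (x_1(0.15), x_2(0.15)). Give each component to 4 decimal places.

0.5450, -1.9700

Euler on (x_1,x_2): x_1_{n+1} = x_1_n + h·x_1', x_2_{n+1} = x_2_n + h·x_2'.
0.000000: (0.800000, -1.700000); f=(-1.700000, -1.800000) → (0.545000, -1.970000)
(x_1(0.15), x_2(0.15)) ≈ (0.5450, -1.9700)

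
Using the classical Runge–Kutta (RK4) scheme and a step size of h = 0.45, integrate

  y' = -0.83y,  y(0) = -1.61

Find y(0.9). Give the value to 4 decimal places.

-0.7629

RK4: k1 = f(x_n, y_n); k2 = f(x_n + h/2, y_n + (h/2)·k1); k3 = f(x_n + h/2, y_n + (h/2)·k2); k4 = f(x_n + h, y_n + h·k3); y_{n+1} = y_n + (h/6)·(k1 + 2k2 + 2k3 + k4).
x=0.000000, y=-1.610000:
  k1 = f(0.000000, -1.610000) = 1.336300
  k2 = f(0.225000, -1.309333) = 1.086746
  k3 = f(0.225000, -1.365482) = 1.133350
  k4 = f(0.450000, -1.099992) = 0.912994
  y ← -1.610000 + (0.45/6)·(k1 + 2k2 + 2k3 + k4) = -1.108289
x=0.450000, y=-1.108289:
  k1 = f(0.450000, -1.108289) = 0.919879
  k2 = f(0.675000, -0.901316) = 0.748092
  k3 = f(0.675000, -0.939968) = 0.780173
  k4 = f(0.900000, -0.757211) = 0.628485
  y ← -1.108289 + (0.45/6)·(k1 + 2k2 + 2k3 + k4) = -0.762921
y(0.9) ≈ -0.7629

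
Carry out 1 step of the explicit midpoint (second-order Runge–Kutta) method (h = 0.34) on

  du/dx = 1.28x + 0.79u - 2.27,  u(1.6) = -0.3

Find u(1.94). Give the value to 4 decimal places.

-0.4030

Midpoint: k1 = f(x_n, u_n); k2 = f(x_n + h/2, u_n + (h/2)·k1); u_{n+1} = u_n + h·k2.
x=1.600000, u=-0.300000:
  k1 = f(1.600000, -0.300000) = -0.459000
  k2 = f(1.770000, -0.378030) = -0.303044
  u ← -0.300000 + 0.34·(-0.303044) = -0.403035
u(1.94) ≈ -0.4030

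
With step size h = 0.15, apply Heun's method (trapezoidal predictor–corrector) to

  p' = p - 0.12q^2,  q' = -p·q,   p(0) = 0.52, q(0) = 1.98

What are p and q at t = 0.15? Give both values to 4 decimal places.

Heun on (p,q): k1 = f(t_n, state_n); k2 = f(t_n + h, state_n + h·k1); state_{n+1} = state_n + (h/2)·(k1 + k2).
0.000000: (0.520000, 1.980000)
  k1 = (0.049552, -1.029600)
  predictor → (0.527433, 1.825560)
  k2 = (0.127512, -0.962860)
  → (0.533280, 1.830565)
(p(0.15), q(0.15)) ≈ (0.5333, 1.8306)

0.5333, 1.8306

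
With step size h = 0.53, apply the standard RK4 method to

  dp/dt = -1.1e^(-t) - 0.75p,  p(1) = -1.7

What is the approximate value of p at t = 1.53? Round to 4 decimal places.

-1.2774

RK4: k1 = f(t_n, p_n); k2 = f(t_n + h/2, p_n + (h/2)·k1); k3 = f(t_n + h/2, p_n + (h/2)·k2); k4 = f(t_n + h, p_n + h·k3); p_{n+1} = p_n + (h/6)·(k1 + 2k2 + 2k3 + k4).
t=1.000000, p=-1.700000:
  k1 = f(1.000000, -1.700000) = 0.870333
  k2 = f(1.265000, -1.469362) = 0.791558
  k3 = f(1.265000, -1.490237) = 0.807215
  k4 = f(1.530000, -1.272176) = 0.715943
  p ← -1.700000 + (0.53/6)·(k1 + 2k2 + 2k3 + k4) = -1.277429
p(1.53) ≈ -1.2774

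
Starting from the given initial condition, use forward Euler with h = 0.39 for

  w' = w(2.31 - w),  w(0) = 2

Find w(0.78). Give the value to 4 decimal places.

Euler: w_{n+1} = w_n + h·f(s_n, w_n).
s=0.000000, w=2.000000: f=0.620000 → w ← 2.000000 + 0.39·0.620000 = 2.241800
s=0.390000, w=2.241800: f=0.152891 → w ← 2.241800 + 0.39·0.152891 = 2.301427
w(0.78) ≈ 2.3014

2.3014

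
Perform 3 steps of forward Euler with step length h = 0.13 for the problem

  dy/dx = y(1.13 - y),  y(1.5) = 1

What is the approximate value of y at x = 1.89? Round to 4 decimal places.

Euler: y_{n+1} = y_n + h·f(x_n, y_n).
x=1.500000, y=1.000000: f=0.130000 → y ← 1.000000 + 0.13·0.130000 = 1.016900
x=1.630000, y=1.016900: f=0.115011 → y ← 1.016900 + 0.13·0.115011 = 1.031851
x=1.760000, y=1.031851: f=0.101275 → y ← 1.031851 + 0.13·0.101275 = 1.045017
y(1.89) ≈ 1.0450

1.0450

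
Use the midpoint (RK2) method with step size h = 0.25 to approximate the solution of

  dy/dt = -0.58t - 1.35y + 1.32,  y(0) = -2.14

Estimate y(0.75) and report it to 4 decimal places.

-0.3058

Midpoint: k1 = f(t_n, y_n); k2 = f(t_n + h/2, y_n + (h/2)·k1); y_{n+1} = y_n + h·k2.
t=0.000000, y=-2.140000:
  k1 = f(0.000000, -2.140000) = 4.209000
  k2 = f(0.125000, -1.613875) = 3.426231
  y ← -2.140000 + 0.25·3.426231 = -1.283442
t=0.250000, y=-1.283442:
  k1 = f(0.250000, -1.283442) = 2.907647
  k2 = f(0.375000, -0.919986) = 2.344482
  y ← -1.283442 + 0.25·2.344482 = -0.697322
t=0.500000, y=-0.697322:
  k1 = f(0.500000, -0.697322) = 1.971384
  k2 = f(0.625000, -0.450899) = 1.566213
  y ← -0.697322 + 0.25·1.566213 = -0.305768
y(0.75) ≈ -0.3058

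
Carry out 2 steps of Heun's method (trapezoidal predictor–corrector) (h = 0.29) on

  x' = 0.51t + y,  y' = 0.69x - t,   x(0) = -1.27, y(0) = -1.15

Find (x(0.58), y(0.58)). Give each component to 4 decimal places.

Heun on (x,y): k1 = f(t_n, state_n); k2 = f(t_n + h, state_n + h·k1); state_{n+1} = state_n + (h/2)·(k1 + k2).
0.000000: (-1.270000, -1.150000)
  k1 = (-1.150000, -0.876300)
  predictor → (-1.603500, -1.404127)
  k2 = (-1.256227, -1.396415)
  → (-1.618903, -1.479544)
0.290000: (-1.618903, -1.479544)
  k1 = (-1.331644, -1.407043)
  predictor → (-2.005080, -1.887586)
  k2 = (-1.591786, -1.963505)
  → (-2.042800, -1.968273)
(x(0.58), y(0.58)) ≈ (-2.0428, -1.9683)

-2.0428, -1.9683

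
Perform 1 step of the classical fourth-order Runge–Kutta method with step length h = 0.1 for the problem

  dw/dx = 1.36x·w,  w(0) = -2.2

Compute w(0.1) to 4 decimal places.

RK4: k1 = f(x_n, w_n); k2 = f(x_n + h/2, w_n + (h/2)·k1); k3 = f(x_n + h/2, w_n + (h/2)·k2); k4 = f(x_n + h, w_n + h·k3); w_{n+1} = w_n + (h/6)·(k1 + 2k2 + 2k3 + k4).
x=0.000000, w=-2.200000:
  k1 = f(0.000000, -2.200000) = 0.000000
  k2 = f(0.050000, -2.200000) = -0.149600
  k3 = f(0.050000, -2.207480) = -0.150109
  k4 = f(0.100000, -2.215011) = -0.301241
  w ← -2.200000 + (0.1/6)·(k1 + 2k2 + 2k3 + k4) = -2.215011
w(0.1) ≈ -2.2150

-2.2150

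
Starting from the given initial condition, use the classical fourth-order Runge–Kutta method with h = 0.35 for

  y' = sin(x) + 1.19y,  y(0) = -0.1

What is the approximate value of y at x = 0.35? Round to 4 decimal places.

RK4: k1 = f(x_n, y_n); k2 = f(x_n + h/2, y_n + (h/2)·k1); k3 = f(x_n + h/2, y_n + (h/2)·k2); k4 = f(x_n + h, y_n + h·k3); y_{n+1} = y_n + (h/6)·(k1 + 2k2 + 2k3 + k4).
x=0.000000, y=-0.100000:
  k1 = f(0.000000, -0.100000) = -0.119000
  k2 = f(0.175000, -0.120825) = 0.030326
  k3 = f(0.175000, -0.094693) = 0.061424
  k4 = f(0.350000, -0.078502) = 0.249481
  y ← -0.100000 + (0.35/6)·(k1 + 2k2 + 2k3 + k4) = -0.081684
y(0.35) ≈ -0.0817

-0.0817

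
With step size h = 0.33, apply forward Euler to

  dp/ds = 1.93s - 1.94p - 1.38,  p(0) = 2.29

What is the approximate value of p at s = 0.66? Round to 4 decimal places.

-0.1126

Euler: p_{n+1} = p_n + h·f(s_n, p_n).
s=0.000000, p=2.290000: f=-5.822600 → p ← 2.290000 + 0.33·(-5.822600) = 0.368542
s=0.330000, p=0.368542: f=-1.458071 → p ← 0.368542 + 0.33·(-1.458071) = -0.112622
p(0.66) ≈ -0.1126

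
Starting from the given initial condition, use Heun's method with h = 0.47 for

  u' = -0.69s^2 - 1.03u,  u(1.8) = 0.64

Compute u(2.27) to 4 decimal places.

Heun: k1 = f(s_n, u_n); k2 = f(s_n + h, u_n + h·k1); u_{n+1} = u_n + (h/2)·(k1 + k2).
s=1.800000, u=0.640000:
  k1 = f(1.800000, 0.640000) = -2.894800
  k2 = f(2.270000, -0.720556) = -2.813328
  u ← 0.640000 + (0.47/2)·(-2.894800 + (-2.813328)) = -0.701410
u(2.27) ≈ -0.7014

-0.7014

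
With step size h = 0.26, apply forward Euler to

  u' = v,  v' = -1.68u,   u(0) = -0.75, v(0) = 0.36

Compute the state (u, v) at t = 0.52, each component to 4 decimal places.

Euler on (u,v): u_{n+1} = u_n + h·u', v_{n+1} = v_n + h·v'.
0.000000: (-0.750000, 0.360000); f=(0.360000, 1.260000) → (-0.656400, 0.687600)
0.260000: (-0.656400, 0.687600); f=(0.687600, 1.102752) → (-0.477624, 0.974316)
(u(0.52), v(0.52)) ≈ (-0.4776, 0.9743)

-0.4776, 0.9743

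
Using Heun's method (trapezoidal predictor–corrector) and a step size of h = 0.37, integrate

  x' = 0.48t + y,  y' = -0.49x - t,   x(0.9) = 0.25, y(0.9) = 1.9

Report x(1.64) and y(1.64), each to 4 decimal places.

1.7199, 0.5751

Heun on (x,y): k1 = f(t_n, state_n); k2 = f(t_n + h, state_n + h·k1); state_{n+1} = state_n + (h/2)·(k1 + k2).
0.900000: (0.250000, 1.900000)
  k1 = (2.332000, -1.022500)
  predictor → (1.112840, 1.521675)
  k2 = (2.131275, -1.815292)
  → (1.075706, 1.375009)
1.270000: (1.075706, 1.375009)
  k1 = (1.984609, -1.797096)
  predictor → (1.810011, 0.710083)
  k2 = (1.497283, -2.526905)
  → (1.719856, 0.575068)
(x(1.64), y(1.64)) ≈ (1.7199, 0.5751)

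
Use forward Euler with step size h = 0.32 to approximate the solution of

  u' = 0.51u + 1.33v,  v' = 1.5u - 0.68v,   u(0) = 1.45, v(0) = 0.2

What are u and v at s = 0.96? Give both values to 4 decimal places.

Euler on (u,v): u_{n+1} = u_n + h·u', v_{n+1} = v_n + h·v'.
0.000000: (1.450000, 0.200000); f=(1.005500, 2.039000) → (1.771760, 0.852480)
0.320000: (1.771760, 0.852480); f=(2.037396, 2.077954) → (2.423727, 1.517425)
0.640000: (2.423727, 1.517425); f=(3.254276, 2.603741) → (3.465095, 2.350622)
(u(0.96), v(0.96)) ≈ (3.4651, 2.3506)

3.4651, 2.3506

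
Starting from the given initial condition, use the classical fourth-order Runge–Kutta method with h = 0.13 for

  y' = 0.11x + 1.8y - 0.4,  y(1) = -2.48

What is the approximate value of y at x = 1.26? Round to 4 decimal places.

-4.0518

RK4: k1 = f(x_n, y_n); k2 = f(x_n + h/2, y_n + (h/2)·k1); k3 = f(x_n + h/2, y_n + (h/2)·k2); k4 = f(x_n + h, y_n + h·k3); y_{n+1} = y_n + (h/6)·(k1 + 2k2 + 2k3 + k4).
x=1.000000, y=-2.480000:
  k1 = f(1.000000, -2.480000) = -4.754000
  k2 = f(1.065000, -2.789010) = -5.303068
  k3 = f(1.065000, -2.824699) = -5.367309
  k4 = f(1.130000, -3.177750) = -5.995650
  y ← -2.480000 + (0.13/6)·(k1 + 2k2 + 2k3 + k4) = -3.175292
x=1.130000, y=-3.175292:
  k1 = f(1.130000, -3.175292) = -5.991226
  k2 = f(1.195000, -3.564722) = -6.685049
  k3 = f(1.195000, -3.609820) = -6.766227
  k4 = f(1.260000, -4.054902) = -7.560223
  y ← -3.175292 + (0.13/6)·(k1 + 2k2 + 2k3 + k4) = -4.051795
y(1.26) ≈ -4.0518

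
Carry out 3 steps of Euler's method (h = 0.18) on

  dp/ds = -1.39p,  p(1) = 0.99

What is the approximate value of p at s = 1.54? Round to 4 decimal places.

0.4173

Euler: p_{n+1} = p_n + h·f(s_n, p_n).
s=1.000000, p=0.990000: f=-1.376100 → p ← 0.990000 + 0.18·(-1.376100) = 0.742302
s=1.180000, p=0.742302: f=-1.031800 → p ← 0.742302 + 0.18·(-1.031800) = 0.556578
s=1.360000, p=0.556578: f=-0.773643 → p ← 0.556578 + 0.18·(-0.773643) = 0.417322
p(1.54) ≈ 0.4173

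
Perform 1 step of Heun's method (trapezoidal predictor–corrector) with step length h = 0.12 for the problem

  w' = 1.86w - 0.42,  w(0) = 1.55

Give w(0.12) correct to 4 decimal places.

Heun: k1 = f(s_n, w_n); k2 = f(s_n + h, w_n + h·k1); w_{n+1} = w_n + (h/2)·(k1 + k2).
s=0.000000, w=1.550000:
  k1 = f(0.000000, 1.550000) = 2.463000
  k2 = f(0.120000, 1.845560) = 3.012742
  w ← 1.550000 + (0.12/2)·(2.463000 + 3.012742) = 1.878544
w(0.12) ≈ 1.8785

1.8785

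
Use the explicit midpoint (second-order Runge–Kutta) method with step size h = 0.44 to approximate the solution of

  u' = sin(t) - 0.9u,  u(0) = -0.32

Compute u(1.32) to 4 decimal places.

Midpoint: k1 = f(t_n, u_n); k2 = f(t_n + h/2, u_n + (h/2)·k1); u_{n+1} = u_n + h·k2.
t=0.000000, u=-0.320000:
  k1 = f(0.000000, -0.320000) = 0.288000
  k2 = f(0.220000, -0.256640) = 0.449206
  u ← -0.320000 + 0.44·0.449206 = -0.122350
t=0.440000, u=-0.122350:
  k1 = f(0.440000, -0.122350) = 0.536054
  k2 = f(0.660000, -0.004418) = 0.617093
  u ← -0.122350 + 0.44·0.617093 = 0.149171
t=0.880000, u=0.149171:
  k1 = f(0.880000, 0.149171) = 0.636485
  k2 = f(1.100000, 0.289198) = 0.630929
  u ← 0.149171 + 0.44·0.630929 = 0.426780
u(1.32) ≈ 0.4268

0.4268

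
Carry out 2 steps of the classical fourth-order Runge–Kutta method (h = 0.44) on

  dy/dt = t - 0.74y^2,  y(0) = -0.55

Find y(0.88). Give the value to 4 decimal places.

-0.3434

RK4: k1 = f(t_n, y_n); k2 = f(t_n + h/2, y_n + (h/2)·k1); k3 = f(t_n + h/2, y_n + (h/2)·k2); k4 = f(t_n + h, y_n + h·k3); y_{n+1} = y_n + (h/6)·(k1 + 2k2 + 2k3 + k4).
t=0.000000, y=-0.550000:
  k1 = f(0.000000, -0.550000) = -0.223850
  k2 = f(0.220000, -0.599247) = -0.045732
  k3 = f(0.220000, -0.560061) = -0.012115
  k4 = f(0.440000, -0.555330) = 0.211790
  y ← -0.550000 + (0.44/6)·(k1 + 2k2 + 2k3 + k4) = -0.559369
t=0.440000, y=-0.559369:
  k1 = f(0.440000, -0.559369) = 0.208459
  k2 = f(0.660000, -0.513508) = 0.464869
  k3 = f(0.660000, -0.457097) = 0.505386
  k4 = f(0.880000, -0.336999) = 0.795960
  y ← -0.559369 + (0.44/6)·(k1 + 2k2 + 2k3 + k4) = -0.343407
y(0.88) ≈ -0.3434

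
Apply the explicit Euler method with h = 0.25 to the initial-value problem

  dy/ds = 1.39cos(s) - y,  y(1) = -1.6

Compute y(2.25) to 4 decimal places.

-0.4513

Euler: y_{n+1} = y_n + h·f(s_n, y_n).
s=1.000000, y=-1.600000: f=2.351020 → y ← -1.600000 + 0.25·2.351020 = -1.012245
s=1.250000, y=-1.012245: f=1.450543 → y ← -1.012245 + 0.25·1.450543 = -0.649609
s=1.500000, y=-0.649609: f=0.747934 → y ← -0.649609 + 0.25·0.747934 = -0.462626
s=1.750000, y=-0.462626: f=0.214864 → y ← -0.462626 + 0.25·0.214864 = -0.408910
s=2.000000, y=-0.408910: f=-0.169534 → y ← -0.408910 + 0.25·(-0.169534) = -0.451293
y(2.25) ≈ -0.4513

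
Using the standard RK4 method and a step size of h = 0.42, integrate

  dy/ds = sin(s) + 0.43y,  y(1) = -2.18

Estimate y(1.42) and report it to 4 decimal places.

-2.1850

RK4: k1 = f(s_n, y_n); k2 = f(s_n + h/2, y_n + (h/2)·k1); k3 = f(s_n + h/2, y_n + (h/2)·k2); k4 = f(s_n + h, y_n + h·k3); y_{n+1} = y_n + (h/6)·(k1 + 2k2 + 2k3 + k4).
s=1.000000, y=-2.180000:
  k1 = f(1.000000, -2.180000) = -0.095929
  k2 = f(1.210000, -2.200145) = -0.010446
  k3 = f(1.210000, -2.182194) = -0.002727
  k4 = f(1.420000, -2.181145) = 0.050759
  y ← -2.180000 + (0.42/6)·(k1 + 2k2 + 2k3 + k4) = -2.185006
y(1.42) ≈ -2.1850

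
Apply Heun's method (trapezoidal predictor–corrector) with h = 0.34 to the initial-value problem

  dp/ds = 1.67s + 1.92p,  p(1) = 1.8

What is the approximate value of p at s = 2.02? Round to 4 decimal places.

Heun: k1 = f(s_n, p_n); k2 = f(s_n + h, p_n + h·k1); p_{n+1} = p_n + (h/2)·(k1 + k2).
s=1.000000, p=1.800000:
  k1 = f(1.000000, 1.800000) = 5.126000
  k2 = f(1.340000, 3.542840) = 9.040053
  p ← 1.800000 + (0.34/2)·(5.126000 + 9.040053) = 4.208229
s=1.340000, p=4.208229:
  k1 = f(1.340000, 4.208229) = 10.317600
  k2 = f(1.680000, 7.716213) = 17.620729
  p ← 4.208229 + (0.34/2)·(10.317600 + 17.620729) = 8.957745
s=1.680000, p=8.957745:
  k1 = f(1.680000, 8.957745) = 20.004470
  k2 = f(2.020000, 15.759265) = 33.631188
  p ← 8.957745 + (0.34/2)·(20.004470 + 33.631188) = 18.075807
p(2.02) ≈ 18.0758

18.0758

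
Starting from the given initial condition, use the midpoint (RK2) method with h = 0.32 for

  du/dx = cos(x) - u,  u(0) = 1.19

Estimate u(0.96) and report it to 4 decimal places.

Midpoint: k1 = f(x_n, u_n); k2 = f(x_n + h/2, u_n + (h/2)·k1); u_{n+1} = u_n + h·k2.
x=0.000000, u=1.190000:
  k1 = f(0.000000, 1.190000) = -0.190000
  k2 = f(0.160000, 1.159600) = -0.172373
  u ← 1.190000 + 0.32·(-0.172373) = 1.134841
x=0.320000, u=1.134841:
  k1 = f(0.320000, 1.134841) = -0.185605
  k2 = f(0.480000, 1.105144) = -0.218149
  u ← 1.134841 + 0.32·(-0.218149) = 1.065033
x=0.640000, u=1.065033:
  k1 = f(0.640000, 1.065033) = -0.262937
  k2 = f(0.800000, 1.022963) = -0.326256
  u ← 1.065033 + 0.32·(-0.326256) = 0.960631
u(0.96) ≈ 0.9606

0.9606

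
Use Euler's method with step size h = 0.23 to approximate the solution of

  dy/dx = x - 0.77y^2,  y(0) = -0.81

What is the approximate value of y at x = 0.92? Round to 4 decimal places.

-1.1633

Euler: y_{n+1} = y_n + h·f(x_n, y_n).
x=0.000000, y=-0.810000: f=-0.505197 → y ← -0.810000 + 0.23·(-0.505197) = -0.926195
x=0.230000, y=-0.926195: f=-0.430535 → y ← -0.926195 + 0.23·(-0.430535) = -1.025218
x=0.460000, y=-1.025218: f=-0.349326 → y ← -1.025218 + 0.23·(-0.349326) = -1.105563
x=0.690000, y=-1.105563: f=-0.251148 → y ← -1.105563 + 0.23·(-0.251148) = -1.163327
y(0.92) ≈ -1.1633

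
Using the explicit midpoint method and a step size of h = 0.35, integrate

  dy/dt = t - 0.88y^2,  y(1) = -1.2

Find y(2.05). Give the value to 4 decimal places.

Midpoint: k1 = f(t_n, y_n); k2 = f(t_n + h/2, y_n + (h/2)·k1); y_{n+1} = y_n + h·k2.
t=1.000000, y=-1.200000:
  k1 = f(1.000000, -1.200000) = -0.267200
  k2 = f(1.175000, -1.246760) = -0.192881
  y ← -1.200000 + 0.35·(-0.192881) = -1.267508
t=1.350000, y=-1.267508:
  k1 = f(1.350000, -1.267508) = -0.063788
  k2 = f(1.525000, -1.278671) = 0.086200
  y ← -1.267508 + 0.35·0.086200 = -1.237339
t=1.700000, y=-1.237339:
  k1 = f(1.700000, -1.237339) = 0.352714
  k2 = f(1.875000, -1.175614) = 0.658781
  y ← -1.237339 + 0.35·0.658781 = -1.006765
y(2.05) ≈ -1.0068

-1.0068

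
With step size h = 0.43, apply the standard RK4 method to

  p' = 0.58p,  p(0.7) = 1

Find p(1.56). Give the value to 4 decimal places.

1.6467

RK4: k1 = f(t_n, p_n); k2 = f(t_n + h/2, p_n + (h/2)·k1); k3 = f(t_n + h/2, p_n + (h/2)·k2); k4 = f(t_n + h, p_n + h·k3); p_{n+1} = p_n + (h/6)·(k1 + 2k2 + 2k3 + k4).
t=0.700000, p=1.000000:
  k1 = f(0.700000, 1.000000) = 0.580000
  k2 = f(0.915000, 1.124700) = 0.652326
  k3 = f(0.915000, 1.140250) = 0.661345
  k4 = f(1.130000, 1.284378) = 0.744939
  p ← 1.000000 + (0.43/6)·(k1 + 2k2 + 2k3 + k4) = 1.283247
t=1.130000, p=1.283247:
  k1 = f(1.130000, 1.283247) = 0.744283
  k2 = f(1.345000, 1.443268) = 0.837095
  k3 = f(1.345000, 1.463222) = 0.848669
  k4 = f(1.560000, 1.648174) = 0.955941
  p ← 1.283247 + (0.43/6)·(k1 + 2k2 + 2k3 + k4) = 1.646722
p(1.56) ≈ 1.6467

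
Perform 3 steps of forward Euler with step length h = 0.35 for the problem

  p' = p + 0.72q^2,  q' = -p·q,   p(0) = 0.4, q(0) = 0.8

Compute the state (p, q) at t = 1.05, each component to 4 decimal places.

Euler on (p,q): p_{n+1} = p_n + h·p', q_{n+1} = q_n + h·q'.
0.000000: (0.400000, 0.800000); f=(0.860800, -0.320000) → (0.701280, 0.688000)
0.350000: (0.701280, 0.688000); f=(1.042088, -0.482481) → (1.066011, 0.519132)
0.700000: (1.066011, 0.519132); f=(1.260049, -0.553400) → (1.507028, 0.325442)
(p(1.05), q(1.05)) ≈ (1.5070, 0.3254)

1.5070, 0.3254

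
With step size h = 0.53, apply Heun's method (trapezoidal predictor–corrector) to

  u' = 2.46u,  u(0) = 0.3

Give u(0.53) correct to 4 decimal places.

Heun: k1 = f(x_n, u_n); k2 = f(x_n + h, u_n + h·k1); u_{n+1} = u_n + (h/2)·(k1 + k2).
x=0.000000, u=0.300000:
  k1 = f(0.000000, 0.300000) = 0.738000
  k2 = f(0.530000, 0.691140) = 1.700204
  u ← 0.300000 + (0.53/2)·(0.738000 + 1.700204) = 0.946124
u(0.53) ≈ 0.9461

0.9461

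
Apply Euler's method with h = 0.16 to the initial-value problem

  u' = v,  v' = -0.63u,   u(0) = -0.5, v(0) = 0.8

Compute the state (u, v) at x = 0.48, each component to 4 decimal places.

Euler on (u,v): u_{n+1} = u_n + h·u', v_{n+1} = v_n + h·v'.
0.000000: (-0.500000, 0.800000); f=(0.800000, 0.315000) → (-0.372000, 0.850400)
0.160000: (-0.372000, 0.850400); f=(0.850400, 0.234360) → (-0.235936, 0.887898)
0.320000: (-0.235936, 0.887898); f=(0.887898, 0.148640) → (-0.093872, 0.911680)
(u(0.48), v(0.48)) ≈ (-0.0939, 0.9117)

-0.0939, 0.9117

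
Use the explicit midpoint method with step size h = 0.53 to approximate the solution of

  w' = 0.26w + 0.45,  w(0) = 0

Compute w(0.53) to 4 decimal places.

0.2549

Midpoint: k1 = f(s_n, w_n); k2 = f(s_n + h/2, w_n + (h/2)·k1); w_{n+1} = w_n + h·k2.
s=0.000000, w=0.000000:
  k1 = f(0.000000, 0.000000) = 0.450000
  k2 = f(0.265000, 0.119250) = 0.481005
  w ← 0.000000 + 0.53·0.481005 = 0.254933
w(0.53) ≈ 0.2549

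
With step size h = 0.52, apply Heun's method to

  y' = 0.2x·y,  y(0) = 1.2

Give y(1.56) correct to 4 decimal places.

1.5284

Heun: k1 = f(x_n, y_n); k2 = f(x_n + h, y_n + h·k1); y_{n+1} = y_n + (h/2)·(k1 + k2).
x=0.000000, y=1.200000:
  k1 = f(0.000000, 1.200000) = 0.000000
  k2 = f(0.520000, 1.200000) = 0.124800
  y ← 1.200000 + (0.52/2)·(0.000000 + 0.124800) = 1.232448
x=0.520000, y=1.232448:
  k1 = f(0.520000, 1.232448) = 0.128175
  k2 = f(1.040000, 1.299099) = 0.270213
  y ← 1.232448 + (0.52/2)·(0.128175 + 0.270213) = 1.336029
x=1.040000, y=1.336029:
  k1 = f(1.040000, 1.336029) = 0.277894
  k2 = f(1.560000, 1.480534) = 0.461926
  y ← 1.336029 + (0.52/2)·(0.277894 + 0.461926) = 1.528382
y(1.56) ≈ 1.5284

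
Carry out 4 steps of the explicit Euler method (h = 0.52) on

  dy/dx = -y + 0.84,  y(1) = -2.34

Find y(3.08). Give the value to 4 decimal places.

0.6712

Euler: y_{n+1} = y_n + h·f(x_n, y_n).
x=1.000000, y=-2.340000: f=3.180000 → y ← -2.340000 + 0.52·3.180000 = -0.686400
x=1.520000, y=-0.686400: f=1.526400 → y ← -0.686400 + 0.52·1.526400 = 0.107328
x=2.040000, y=0.107328: f=0.732672 → y ← 0.107328 + 0.52·0.732672 = 0.488317
x=2.560000, y=0.488317: f=0.351683 → y ← 0.488317 + 0.52·0.351683 = 0.671192
y(3.08) ≈ 0.6712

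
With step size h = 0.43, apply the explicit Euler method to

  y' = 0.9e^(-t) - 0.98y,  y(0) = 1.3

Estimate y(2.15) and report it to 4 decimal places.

0.3622

Euler: y_{n+1} = y_n + h·f(t_n, y_n).
t=0.000000, y=1.300000: f=-0.374000 → y ← 1.300000 + 0.43·(-0.374000) = 1.139180
t=0.430000, y=1.139180: f=-0.530938 → y ← 1.139180 + 0.43·(-0.530938) = 0.910877
t=0.860000, y=0.910877: f=-0.511813 → y ← 0.910877 + 0.43·(-0.511813) = 0.690797
t=1.290000, y=0.690797: f=-0.429237 → y ← 0.690797 + 0.43·(-0.429237) = 0.506225
t=1.720000, y=0.506225: f=-0.334941 → y ← 0.506225 + 0.43·(-0.334941) = 0.362200
y(2.15) ≈ 0.3622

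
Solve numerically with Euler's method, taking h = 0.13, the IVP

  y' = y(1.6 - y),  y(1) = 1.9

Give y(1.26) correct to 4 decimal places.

Euler: y_{n+1} = y_n + h·f(x_n, y_n).
x=1.000000, y=1.900000: f=-0.570000 → y ← 1.900000 + 0.13·(-0.570000) = 1.825900
x=1.130000, y=1.825900: f=-0.412471 → y ← 1.825900 + 0.13·(-0.412471) = 1.772279
y(1.26) ≈ 1.7723

1.7723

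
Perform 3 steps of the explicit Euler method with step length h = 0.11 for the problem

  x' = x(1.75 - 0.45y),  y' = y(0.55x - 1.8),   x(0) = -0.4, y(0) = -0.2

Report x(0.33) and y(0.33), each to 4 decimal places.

Euler on (x,y): x_{n+1} = x_n + h·x', y_{n+1} = y_n + h·y'.
0.000000: (-0.400000, -0.200000); f=(-0.736000, 0.404000) → (-0.480960, -0.155560)
0.110000: (-0.480960, -0.155560); f=(-0.875348, 0.321158) → (-0.577248, -0.120233)
0.220000: (-0.577248, -0.120233); f=(-1.041416, 0.254591) → (-0.691804, -0.092228)
(x(0.33), y(0.33)) ≈ (-0.6918, -0.0922)

-0.6918, -0.0922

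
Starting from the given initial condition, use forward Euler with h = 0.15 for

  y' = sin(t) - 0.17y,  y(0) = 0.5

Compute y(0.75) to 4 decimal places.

Euler: y_{n+1} = y_n + h·f(t_n, y_n).
t=0.000000, y=0.500000: f=-0.085000 → y ← 0.500000 + 0.15·(-0.085000) = 0.487250
t=0.150000, y=0.487250: f=0.066606 → y ← 0.487250 + 0.15·0.066606 = 0.497241
t=0.300000, y=0.497241: f=0.210989 → y ← 0.497241 + 0.15·0.210989 = 0.528889
t=0.450000, y=0.528889: f=0.345054 → y ← 0.528889 + 0.15·0.345054 = 0.580647
t=0.600000, y=0.580647: f=0.465932 → y ← 0.580647 + 0.15·0.465932 = 0.650537
y(0.75) ≈ 0.6505

0.6505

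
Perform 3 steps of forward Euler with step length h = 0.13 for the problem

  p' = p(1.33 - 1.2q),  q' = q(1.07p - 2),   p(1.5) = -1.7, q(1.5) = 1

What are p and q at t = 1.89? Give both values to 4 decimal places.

Euler on (p,q): p_{n+1} = p_n + h·p', q_{n+1} = q_n + h·q'.
1.500000: (-1.700000, 1.000000); f=(-0.221000, -3.819000) → (-1.728730, 0.503530)
1.630000: (-1.728730, 0.503530); f=(-1.254650, -1.938460) → (-1.891834, 0.251530)
1.760000: (-1.891834, 0.251530); f=(-1.945116, -1.012224) → (-2.144700, 0.119941)
(p(1.89), q(1.89)) ≈ (-2.1447, 0.1199)

-2.1447, 0.1199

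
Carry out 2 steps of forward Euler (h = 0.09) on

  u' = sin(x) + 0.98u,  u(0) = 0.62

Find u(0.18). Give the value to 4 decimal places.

0.7423

Euler: u_{n+1} = u_n + h·f(x_n, u_n).
x=0.000000, u=0.620000: f=0.607600 → u ← 0.620000 + 0.09·0.607600 = 0.674684
x=0.090000, u=0.674684: f=0.751069 → u ← 0.674684 + 0.09·0.751069 = 0.742280
u(0.18) ≈ 0.7423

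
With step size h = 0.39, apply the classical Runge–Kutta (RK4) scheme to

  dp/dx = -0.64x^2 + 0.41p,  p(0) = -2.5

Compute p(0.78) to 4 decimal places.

-3.5520

RK4: k1 = f(x_n, p_n); k2 = f(x_n + h/2, p_n + (h/2)·k1); k3 = f(x_n + h/2, p_n + (h/2)·k2); k4 = f(x_n + h, p_n + h·k3); p_{n+1} = p_n + (h/6)·(k1 + 2k2 + 2k3 + k4).
x=0.000000, p=-2.500000:
  k1 = f(0.000000, -2.500000) = -1.025000
  k2 = f(0.195000, -2.699875) = -1.131285
  k3 = f(0.195000, -2.720601) = -1.139782
  k4 = f(0.390000, -2.944515) = -1.304595
  p ← -2.500000 + (0.39/6)·(k1 + 2k2 + 2k3 + k4) = -2.946662
x=0.390000, p=-2.946662:
  k1 = f(0.390000, -2.946662) = -1.305476
  k2 = f(0.585000, -3.201230) = -1.531528
  k3 = f(0.585000, -3.245310) = -1.549601
  k4 = f(0.780000, -3.551007) = -1.845289
  p ← -2.946662 + (0.39/6)·(k1 + 2k2 + 2k3 + k4) = -3.552009
p(0.78) ≈ -3.5520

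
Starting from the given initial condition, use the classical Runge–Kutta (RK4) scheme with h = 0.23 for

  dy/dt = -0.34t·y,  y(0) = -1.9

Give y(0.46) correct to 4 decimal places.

RK4: k1 = f(t_n, y_n); k2 = f(t_n + h/2, y_n + (h/2)·k1); k3 = f(t_n + h/2, y_n + (h/2)·k2); k4 = f(t_n + h, y_n + h·k3); y_{n+1} = y_n + (h/6)·(k1 + 2k2 + 2k3 + k4).
t=0.000000, y=-1.900000:
  k1 = f(0.000000, -1.900000) = 0.000000
  k2 = f(0.115000, -1.900000) = 0.074290
  k3 = f(0.115000, -1.891457) = 0.073956
  k4 = f(0.230000, -1.882990) = 0.147250
  y ← -1.900000 + (0.23/6)·(k1 + 2k2 + 2k3 + k4) = -1.882990
t=0.230000, y=-1.882990:
  k1 = f(0.230000, -1.882990) = 0.147250
  k2 = f(0.345000, -1.866056) = 0.218888
  k3 = f(0.345000, -1.857818) = 0.217922
  k4 = f(0.460000, -1.832868) = 0.286661
  y ← -1.882990 + (0.23/6)·(k1 + 2k2 + 2k3 + k4) = -1.832868
y(0.46) ≈ -1.8329

-1.8329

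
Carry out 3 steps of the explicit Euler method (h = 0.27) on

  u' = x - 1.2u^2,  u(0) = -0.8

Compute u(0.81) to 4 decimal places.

Euler: u_{n+1} = u_n + h·f(x_n, u_n).
x=0.000000, u=-0.800000: f=-0.768000 → u ← -0.800000 + 0.27·(-0.768000) = -1.007360
x=0.270000, u=-1.007360: f=-0.947729 → u ← -1.007360 + 0.27·(-0.947729) = -1.263247
x=0.540000, u=-1.263247: f=-1.374951 → u ← -1.263247 + 0.27·(-1.374951) = -1.634484
u(0.81) ≈ -1.6345

-1.6345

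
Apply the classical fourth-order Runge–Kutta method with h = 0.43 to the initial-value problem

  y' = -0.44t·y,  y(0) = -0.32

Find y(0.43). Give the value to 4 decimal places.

RK4: k1 = f(t_n, y_n); k2 = f(t_n + h/2, y_n + (h/2)·k1); k3 = f(t_n + h/2, y_n + (h/2)·k2); k4 = f(t_n + h, y_n + h·k3); y_{n+1} = y_n + (h/6)·(k1 + 2k2 + 2k3 + k4).
t=0.000000, y=-0.320000:
  k1 = f(0.000000, -0.320000) = 0.000000
  k2 = f(0.215000, -0.320000) = 0.030272
  k3 = f(0.215000, -0.313492) = 0.029656
  k4 = f(0.430000, -0.307248) = 0.058131
  y ← -0.320000 + (0.43/6)·(k1 + 2k2 + 2k3 + k4) = -0.307244
y(0.43) ≈ -0.3072

-0.3072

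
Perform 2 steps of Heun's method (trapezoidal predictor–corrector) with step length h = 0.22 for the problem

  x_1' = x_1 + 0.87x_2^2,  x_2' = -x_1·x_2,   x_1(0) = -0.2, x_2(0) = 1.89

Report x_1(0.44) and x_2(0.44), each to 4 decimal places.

Heun on (x_1,x_2): k1 = f(x_n, state_n); k2 = f(x_n + h, state_n + h·k1); state_{n+1} = state_n + (h/2)·(k1 + k2).
0.000000: (-0.200000, 1.890000)
  k1 = (2.907727, 0.378000)
  predictor → (0.439700, 1.973160)
  k2 = (3.826923, -0.867598)
  → (0.540812, 1.836144)
0.220000: (0.540812, 1.836144)
  k1 = (3.473952, -0.993008)
  predictor → (1.305081, 1.617682)
  k2 = (3.581781, -2.111206)
  → (1.316942, 1.494681)
(x_1(0.44), x_2(0.44)) ≈ (1.3169, 1.4947)

1.3169, 1.4947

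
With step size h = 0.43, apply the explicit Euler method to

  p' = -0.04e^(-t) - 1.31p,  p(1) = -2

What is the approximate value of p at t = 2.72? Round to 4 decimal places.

Euler: p_{n+1} = p_n + h·f(t_n, p_n).
t=1.000000, p=-2.000000: f=2.605285 → p ← -2.000000 + 0.43·2.605285 = -0.879728
t=1.430000, p=-0.879728: f=1.142871 → p ← -0.879728 + 0.43·1.142871 = -0.388293
t=1.860000, p=-0.388293: f=0.502437 → p ← -0.388293 + 0.43·0.502437 = -0.172245
t=2.290000, p=-0.172245: f=0.221591 → p ← -0.172245 + 0.43·0.221591 = -0.076961
p(2.72) ≈ -0.0770

-0.0770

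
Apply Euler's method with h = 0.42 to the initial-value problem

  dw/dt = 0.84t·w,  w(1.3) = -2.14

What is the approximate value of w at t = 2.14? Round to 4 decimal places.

Euler: w_{n+1} = w_n + h·f(t_n, w_n).
t=1.300000, w=-2.140000: f=-2.336880 → w ← -2.140000 + 0.42·(-2.336880) = -3.121490
t=1.720000, w=-3.121490: f=-4.509928 → w ← -3.121490 + 0.42·(-4.509928) = -5.015659
w(2.14) ≈ -5.0157

-5.0157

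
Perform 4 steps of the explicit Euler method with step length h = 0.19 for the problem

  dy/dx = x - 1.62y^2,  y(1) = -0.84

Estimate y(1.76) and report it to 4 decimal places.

Euler: y_{n+1} = y_n + h·f(x_n, y_n).
x=1.000000, y=-0.840000: f=-0.143072 → y ← -0.840000 + 0.19·(-0.143072) = -0.867184
x=1.190000, y=-0.867184: f=-0.028252 → y ← -0.867184 + 0.19·(-0.028252) = -0.872552
x=1.380000, y=-0.872552: f=0.146619 → y ← -0.872552 + 0.19·0.146619 = -0.844694
x=1.570000, y=-0.844694: f=0.414117 → y ← -0.844694 + 0.19·0.414117 = -0.766012
y(1.76) ≈ -0.7660

-0.7660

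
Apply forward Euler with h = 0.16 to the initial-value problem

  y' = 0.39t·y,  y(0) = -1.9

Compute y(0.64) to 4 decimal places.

-2.0159

Euler: y_{n+1} = y_n + h·f(t_n, y_n).
t=0.000000, y=-1.900000: f=0.000000 → y ← -1.900000 + 0.16·0.000000 = -1.900000
t=0.160000, y=-1.900000: f=-0.118560 → y ← -1.900000 + 0.16·(-0.118560) = -1.918970
t=0.320000, y=-1.918970: f=-0.239487 → y ← -1.918970 + 0.16·(-0.239487) = -1.957288
t=0.480000, y=-1.957288: f=-0.366404 → y ← -1.957288 + 0.16·(-0.366404) = -2.015912
y(0.64) ≈ -2.0159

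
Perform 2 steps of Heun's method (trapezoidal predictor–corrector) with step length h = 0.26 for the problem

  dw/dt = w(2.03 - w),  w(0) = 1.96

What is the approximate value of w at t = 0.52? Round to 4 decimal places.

2.0034

Heun: k1 = f(t_n, w_n); k2 = f(t_n + h, w_n + h·k1); w_{n+1} = w_n + (h/2)·(k1 + k2).
t=0.000000, w=1.960000:
  k1 = f(0.000000, 1.960000) = 0.137200
  k2 = f(0.260000, 1.995672) = 0.068507
  w ← 1.960000 + (0.26/2)·(0.137200 + 0.068507) = 1.986742
t=0.260000, w=1.986742:
  k1 = f(0.260000, 1.986742) = 0.085943
  k2 = f(0.520000, 2.009087) = 0.042016
  w ← 1.986742 + (0.26/2)·(0.085943 + 0.042016) = 2.003377
w(0.52) ≈ 2.0034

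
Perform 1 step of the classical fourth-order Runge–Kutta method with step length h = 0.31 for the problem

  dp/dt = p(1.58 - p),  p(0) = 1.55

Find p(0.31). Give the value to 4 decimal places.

RK4: k1 = f(t_n, p_n); k2 = f(t_n + h/2, p_n + (h/2)·k1); k3 = f(t_n + h/2, p_n + (h/2)·k2); k4 = f(t_n + h, p_n + h·k3); p_{n+1} = p_n + (h/6)·(k1 + 2k2 + 2k3 + k4).
t=0.000000, p=1.550000:
  k1 = f(0.000000, 1.550000) = 0.046500
  k2 = f(0.155000, 1.557208) = 0.035493
  k3 = f(0.155000, 1.555501) = 0.038108
  k4 = f(0.310000, 1.561813) = 0.028404
  p ← 1.550000 + (0.31/6)·(k1 + 2k2 + 2k3 + k4) = 1.561475
p(0.31) ≈ 1.5615

1.5615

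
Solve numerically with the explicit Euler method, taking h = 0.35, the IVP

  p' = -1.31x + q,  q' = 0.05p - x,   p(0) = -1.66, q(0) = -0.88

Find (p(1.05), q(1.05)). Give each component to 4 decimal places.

-3.1407, -1.3538

Euler on (p,q): p_{n+1} = p_n + h·p', q_{n+1} = q_n + h·q'.
0.000000: (-1.660000, -0.880000); f=(-0.880000, -0.083000) → (-1.968000, -0.909050)
0.350000: (-1.968000, -0.909050); f=(-1.367550, -0.448400) → (-2.446642, -1.065990)
0.700000: (-2.446642, -1.065990); f=(-1.982990, -0.822332) → (-3.140689, -1.353806)
(p(1.05), q(1.05)) ≈ (-3.1407, -1.3538)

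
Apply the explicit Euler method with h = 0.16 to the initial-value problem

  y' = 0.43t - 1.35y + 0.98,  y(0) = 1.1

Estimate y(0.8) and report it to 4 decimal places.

Euler: y_{n+1} = y_n + h·f(t_n, y_n).
t=0.000000, y=1.100000: f=-0.505000 → y ← 1.100000 + 0.16·(-0.505000) = 1.019200
t=0.160000, y=1.019200: f=-0.327120 → y ← 1.019200 + 0.16·(-0.327120) = 0.966861
t=0.320000, y=0.966861: f=-0.187662 → y ← 0.966861 + 0.16·(-0.187662) = 0.936835
t=0.480000, y=0.936835: f=-0.078327 → y ← 0.936835 + 0.16·(-0.078327) = 0.924303
t=0.640000, y=0.924303: f=0.007392 → y ← 0.924303 + 0.16·0.007392 = 0.925485
y(0.8) ≈ 0.9255

0.9255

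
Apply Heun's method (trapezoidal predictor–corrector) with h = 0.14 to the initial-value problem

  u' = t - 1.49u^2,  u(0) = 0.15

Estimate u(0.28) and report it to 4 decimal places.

0.1791

Heun: k1 = f(t_n, u_n); k2 = f(t_n + h, u_n + h·k1); u_{n+1} = u_n + (h/2)·(k1 + k2).
t=0.000000, u=0.150000:
  k1 = f(0.000000, 0.150000) = -0.033525
  k2 = f(0.140000, 0.145307) = 0.108540
  u ← 0.150000 + (0.14/2)·(-0.033525 + 0.108540) = 0.155251
t=0.140000, u=0.155251:
  k1 = f(0.140000, 0.155251) = 0.104087
  k2 = f(0.280000, 0.169823) = 0.237029
  u ← 0.155251 + (0.14/2)·(0.104087 + 0.237029) = 0.179129
u(0.28) ≈ 0.1791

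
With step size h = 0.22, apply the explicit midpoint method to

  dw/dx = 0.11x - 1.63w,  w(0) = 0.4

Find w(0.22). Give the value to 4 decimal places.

0.2849

Midpoint: k1 = f(x_n, w_n); k2 = f(x_n + h/2, w_n + (h/2)·k1); w_{n+1} = w_n + h·k2.
x=0.000000, w=0.400000:
  k1 = f(0.000000, 0.400000) = -0.652000
  k2 = f(0.110000, 0.328280) = -0.522996
  w ← 0.400000 + 0.22·(-0.522996) = 0.284941
w(0.22) ≈ 0.2849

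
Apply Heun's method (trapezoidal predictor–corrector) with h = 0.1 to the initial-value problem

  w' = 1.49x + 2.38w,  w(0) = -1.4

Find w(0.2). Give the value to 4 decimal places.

-2.2114

Heun: k1 = f(x_n, w_n); k2 = f(x_n + h, w_n + h·k1); w_{n+1} = w_n + (h/2)·(k1 + k2).
x=0.000000, w=-1.400000:
  k1 = f(0.000000, -1.400000) = -3.332000
  k2 = f(0.100000, -1.733200) = -3.976016
  w ← -1.400000 + (0.1/2)·(-3.332000 + (-3.976016)) = -1.765401
x=0.100000, w=-1.765401:
  k1 = f(0.100000, -1.765401) = -4.052654
  k2 = f(0.200000, -2.170666) = -4.868186
  w ← -1.765401 + (0.1/2)·(-4.052654 + (-4.868186)) = -2.211443
w(0.2) ≈ -2.2114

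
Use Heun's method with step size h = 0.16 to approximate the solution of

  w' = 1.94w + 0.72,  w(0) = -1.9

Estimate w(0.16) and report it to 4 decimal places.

-2.4482

Heun: k1 = f(s_n, w_n); k2 = f(s_n + h, w_n + h·k1); w_{n+1} = w_n + (h/2)·(k1 + k2).
s=0.000000, w=-1.900000:
  k1 = f(0.000000, -1.900000) = -2.966000
  k2 = f(0.160000, -2.374560) = -3.886646
  w ← -1.900000 + (0.16/2)·(-2.966000 + (-3.886646)) = -2.448212
w(0.16) ≈ -2.4482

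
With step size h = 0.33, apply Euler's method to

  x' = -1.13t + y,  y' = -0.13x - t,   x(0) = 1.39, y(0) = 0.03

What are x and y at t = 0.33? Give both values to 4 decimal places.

1.3999, -0.0296

Euler on (x,y): x_{n+1} = x_n + h·x', y_{n+1} = y_n + h·y'.
0.000000: (1.390000, 0.030000); f=(0.030000, -0.180700) → (1.399900, -0.029631)
(x(0.33), y(0.33)) ≈ (1.3999, -0.0296)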